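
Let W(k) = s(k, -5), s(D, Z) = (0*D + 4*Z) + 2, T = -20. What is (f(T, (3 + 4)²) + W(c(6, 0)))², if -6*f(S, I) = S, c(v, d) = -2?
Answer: 1936/9 ≈ 215.11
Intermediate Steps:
s(D, Z) = 2 + 4*Z (s(D, Z) = (0 + 4*Z) + 2 = 4*Z + 2 = 2 + 4*Z)
f(S, I) = -S/6
W(k) = -18 (W(k) = 2 + 4*(-5) = 2 - 20 = -18)
(f(T, (3 + 4)²) + W(c(6, 0)))² = (-⅙*(-20) - 18)² = (10/3 - 18)² = (-44/3)² = 1936/9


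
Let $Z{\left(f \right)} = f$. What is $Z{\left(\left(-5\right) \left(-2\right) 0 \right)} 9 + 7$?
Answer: $7$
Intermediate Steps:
$Z{\left(\left(-5\right) \left(-2\right) 0 \right)} 9 + 7 = \left(-5\right) \left(-2\right) 0 \cdot 9 + 7 = 10 \cdot 0 \cdot 9 + 7 = 0 \cdot 9 + 7 = 0 + 7 = 7$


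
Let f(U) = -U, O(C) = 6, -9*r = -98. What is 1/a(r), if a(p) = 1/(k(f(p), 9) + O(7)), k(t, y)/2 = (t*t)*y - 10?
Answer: 19082/9 ≈ 2120.2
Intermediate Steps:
r = 98/9 (r = -1/9*(-98) = 98/9 ≈ 10.889)
k(t, y) = -20 + 2*y*t**2 (k(t, y) = 2*((t*t)*y - 10) = 2*(t**2*y - 10) = 2*(y*t**2 - 10) = 2*(-10 + y*t**2) = -20 + 2*y*t**2)
a(p) = 1/(-14 + 18*p**2) (a(p) = 1/((-20 + 2*9*(-p)**2) + 6) = 1/((-20 + 2*9*p**2) + 6) = 1/((-20 + 18*p**2) + 6) = 1/(-14 + 18*p**2))
1/a(r) = 1/(1/(2*(-7 + 9*(98/9)**2))) = 1/(1/(2*(-7 + 9*(9604/81)))) = 1/(1/(2*(-7 + 9604/9))) = 1/(1/(2*(9541/9))) = 1/((1/2)*(9/9541)) = 1/(9/19082) = 19082/9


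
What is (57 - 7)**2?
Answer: 2500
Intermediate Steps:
(57 - 7)**2 = 50**2 = 2500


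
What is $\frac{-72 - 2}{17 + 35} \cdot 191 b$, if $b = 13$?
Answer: $- \frac{7067}{2} \approx -3533.5$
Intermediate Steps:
$\frac{-72 - 2}{17 + 35} \cdot 191 b = \frac{-72 - 2}{17 + 35} \cdot 191 \cdot 13 = - \frac{74}{52} \cdot 191 \cdot 13 = \left(-74\right) \frac{1}{52} \cdot 191 \cdot 13 = \left(- \frac{37}{26}\right) 191 \cdot 13 = \left(- \frac{7067}{26}\right) 13 = - \frac{7067}{2}$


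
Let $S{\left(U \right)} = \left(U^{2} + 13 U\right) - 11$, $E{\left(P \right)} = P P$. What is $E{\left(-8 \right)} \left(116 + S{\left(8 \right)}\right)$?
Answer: $17472$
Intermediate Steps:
$E{\left(P \right)} = P^{2}$
$S{\left(U \right)} = -11 + U^{2} + 13 U$
$E{\left(-8 \right)} \left(116 + S{\left(8 \right)}\right) = \left(-8\right)^{2} \left(116 + \left(-11 + 8^{2} + 13 \cdot 8\right)\right) = 64 \left(116 + \left(-11 + 64 + 104\right)\right) = 64 \left(116 + 157\right) = 64 \cdot 273 = 17472$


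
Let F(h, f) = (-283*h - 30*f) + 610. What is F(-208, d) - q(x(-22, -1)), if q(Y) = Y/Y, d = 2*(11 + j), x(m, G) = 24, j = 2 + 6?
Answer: 58333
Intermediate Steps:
j = 8
d = 38 (d = 2*(11 + 8) = 2*19 = 38)
F(h, f) = 610 - 283*h - 30*f
q(Y) = 1
F(-208, d) - q(x(-22, -1)) = (610 - 283*(-208) - 30*38) - 1*1 = (610 + 58864 - 1140) - 1 = 58334 - 1 = 58333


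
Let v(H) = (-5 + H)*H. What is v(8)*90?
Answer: 2160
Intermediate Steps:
v(H) = H*(-5 + H)
v(8)*90 = (8*(-5 + 8))*90 = (8*3)*90 = 24*90 = 2160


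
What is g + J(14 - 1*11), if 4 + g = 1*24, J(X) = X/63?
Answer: 421/21 ≈ 20.048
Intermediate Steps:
J(X) = X/63 (J(X) = X*(1/63) = X/63)
g = 20 (g = -4 + 1*24 = -4 + 24 = 20)
g + J(14 - 1*11) = 20 + (14 - 1*11)/63 = 20 + (14 - 11)/63 = 20 + (1/63)*3 = 20 + 1/21 = 421/21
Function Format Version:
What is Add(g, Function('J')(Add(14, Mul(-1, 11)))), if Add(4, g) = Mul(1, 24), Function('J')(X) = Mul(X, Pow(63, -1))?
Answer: Rational(421, 21) ≈ 20.048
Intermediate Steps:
Function('J')(X) = Mul(Rational(1, 63), X) (Function('J')(X) = Mul(X, Rational(1, 63)) = Mul(Rational(1, 63), X))
g = 20 (g = Add(-4, Mul(1, 24)) = Add(-4, 24) = 20)
Add(g, Function('J')(Add(14, Mul(-1, 11)))) = Add(20, Mul(Rational(1, 63), Add(14, Mul(-1, 11)))) = Add(20, Mul(Rational(1, 63), Add(14, -11))) = Add(20, Mul(Rational(1, 63), 3)) = Add(20, Rational(1, 21)) = Rational(421, 21)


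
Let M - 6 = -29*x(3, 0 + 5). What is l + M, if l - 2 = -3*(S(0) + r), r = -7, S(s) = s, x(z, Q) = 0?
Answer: 29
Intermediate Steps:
l = 23 (l = 2 - 3*(0 - 7) = 2 - 3*(-7) = 2 + 21 = 23)
M = 6 (M = 6 - 29*0 = 6 + 0 = 6)
l + M = 23 + 6 = 29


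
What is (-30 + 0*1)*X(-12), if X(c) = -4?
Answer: 120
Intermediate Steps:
(-30 + 0*1)*X(-12) = (-30 + 0*1)*(-4) = (-30 + 0)*(-4) = -30*(-4) = 120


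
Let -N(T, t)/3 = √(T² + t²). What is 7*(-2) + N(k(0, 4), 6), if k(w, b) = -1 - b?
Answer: -14 - 3*√61 ≈ -37.431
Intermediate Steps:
N(T, t) = -3*√(T² + t²)
7*(-2) + N(k(0, 4), 6) = 7*(-2) - 3*√((-1 - 1*4)² + 6²) = -14 - 3*√((-1 - 4)² + 36) = -14 - 3*√((-5)² + 36) = -14 - 3*√(25 + 36) = -14 - 3*√61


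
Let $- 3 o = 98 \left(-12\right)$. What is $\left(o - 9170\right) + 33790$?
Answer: $25012$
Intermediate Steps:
$o = 392$ ($o = - \frac{98 \left(-12\right)}{3} = \left(- \frac{1}{3}\right) \left(-1176\right) = 392$)
$\left(o - 9170\right) + 33790 = \left(392 - 9170\right) + 33790 = -8778 + 33790 = 25012$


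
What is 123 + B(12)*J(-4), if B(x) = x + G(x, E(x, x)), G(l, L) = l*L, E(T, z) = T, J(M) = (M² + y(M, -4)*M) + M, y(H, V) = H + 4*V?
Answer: 14475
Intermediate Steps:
J(M) = M + M² + M*(-16 + M) (J(M) = (M² + (M + 4*(-4))*M) + M = (M² + (M - 16)*M) + M = (M² + (-16 + M)*M) + M = (M² + M*(-16 + M)) + M = M + M² + M*(-16 + M))
G(l, L) = L*l
B(x) = x + x² (B(x) = x + x*x = x + x²)
123 + B(12)*J(-4) = 123 + (12*(1 + 12))*(-4*(-15 + 2*(-4))) = 123 + (12*13)*(-4*(-15 - 8)) = 123 + 156*(-4*(-23)) = 123 + 156*92 = 123 + 14352 = 14475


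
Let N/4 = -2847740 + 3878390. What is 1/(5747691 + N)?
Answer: 1/9870291 ≈ 1.0131e-7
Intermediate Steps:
N = 4122600 (N = 4*(-2847740 + 3878390) = 4*1030650 = 4122600)
1/(5747691 + N) = 1/(5747691 + 4122600) = 1/9870291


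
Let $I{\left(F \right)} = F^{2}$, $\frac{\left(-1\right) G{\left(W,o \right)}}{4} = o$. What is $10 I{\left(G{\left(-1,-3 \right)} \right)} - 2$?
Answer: $1438$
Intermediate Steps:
$G{\left(W,o \right)} = - 4 o$
$10 I{\left(G{\left(-1,-3 \right)} \right)} - 2 = 10 \left(\left(-4\right) \left(-3\right)\right)^{2} - 2 = 10 \cdot 12^{2} - 2 = 10 \cdot 144 - 2 = 1440 - 2 = 1438$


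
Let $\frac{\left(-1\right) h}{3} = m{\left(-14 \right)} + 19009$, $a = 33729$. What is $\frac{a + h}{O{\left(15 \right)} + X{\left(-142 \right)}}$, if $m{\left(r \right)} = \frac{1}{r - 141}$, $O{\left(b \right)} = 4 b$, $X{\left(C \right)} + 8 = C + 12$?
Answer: $\frac{1203729}{4030} \approx 298.69$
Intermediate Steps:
$X{\left(C \right)} = 4 + C$ ($X{\left(C \right)} = -8 + \left(C + 12\right) = -8 + \left(12 + C\right) = 4 + C$)
$m{\left(r \right)} = \frac{1}{-141 + r}$
$h = - \frac{8839182}{155}$ ($h = - 3 \left(\frac{1}{-141 - 14} + 19009\right) = - 3 \left(\frac{1}{-155} + 19009\right) = - 3 \left(- \frac{1}{155} + 19009\right) = \left(-3\right) \frac{2946394}{155} = - \frac{8839182}{155} \approx -57027.0$)
$\frac{a + h}{O{\left(15 \right)} + X{\left(-142 \right)}} = \frac{33729 - \frac{8839182}{155}}{4 \cdot 15 + \left(4 - 142\right)} = - \frac{3611187}{155 \left(60 - 138\right)} = - \frac{3611187}{155 \left(-78\right)} = \left(- \frac{3611187}{155}\right) \left(- \frac{1}{78}\right) = \frac{1203729}{4030}$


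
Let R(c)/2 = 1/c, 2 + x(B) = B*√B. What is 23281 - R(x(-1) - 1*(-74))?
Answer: 120711841/5185 - 2*I/5185 ≈ 23281.0 - 0.00038573*I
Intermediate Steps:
x(B) = -2 + B^(3/2) (x(B) = -2 + B*√B = -2 + B^(3/2))
R(c) = 2/c
23281 - R(x(-1) - 1*(-74)) = 23281 - 2/((-2 + (-1)^(3/2)) - 1*(-74)) = 23281 - 2/((-2 - I) + 74) = 23281 - 2/(72 - I) = 23281 - 2*(72 + I)/5185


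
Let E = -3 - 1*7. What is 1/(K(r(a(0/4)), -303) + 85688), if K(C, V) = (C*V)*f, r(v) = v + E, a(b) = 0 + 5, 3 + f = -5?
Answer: 1/73568 ≈ 1.3593e-5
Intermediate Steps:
f = -8 (f = -3 - 5 = -8)
E = -10 (E = -3 - 7 = -10)
a(b) = 5
r(v) = -10 + v (r(v) = v - 10 = -10 + v)
K(C, V) = -8*C*V (K(C, V) = (C*V)*(-8) = -8*C*V)
1/(K(r(a(0/4)), -303) + 85688) = 1/(-8*(-10 + 5)*(-303) + 85688) = 1/(-8*(-5)*(-303) + 85688) = 1/(-12120 + 85688) = 1/73568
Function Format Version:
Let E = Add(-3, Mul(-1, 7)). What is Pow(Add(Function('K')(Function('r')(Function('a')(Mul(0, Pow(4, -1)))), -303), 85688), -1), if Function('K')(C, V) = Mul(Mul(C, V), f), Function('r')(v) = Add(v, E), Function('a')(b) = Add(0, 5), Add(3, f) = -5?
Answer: Rational(1, 73568) ≈ 1.3593e-5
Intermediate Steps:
f = -8 (f = Add(-3, -5) = -8)
E = -10 (E = Add(-3, -7) = -10)
Function('a')(b) = 5
Function('r')(v) = Add(-10, v) (Function('r')(v) = Add(v, -10) = Add(-10, v))
Function('K')(C, V) = Mul(-8, C, V) (Function('K')(C, V) = Mul(Mul(C, V), -8) = Mul(-8, C, V))
Pow(Add(Function('K')(Function('r')(Function('a')(Mul(0, Pow(4, -1)))), -303), 85688), -1) = Pow(Add(Mul(-8, Add(-10, 5), -303), 85688), -1) = Pow(Add(Mul(-8, -5, -303), 85688), -1) = Pow(Add(-12120, 85688), -1) = Pow(73568, -1) = Rational(1, 73568)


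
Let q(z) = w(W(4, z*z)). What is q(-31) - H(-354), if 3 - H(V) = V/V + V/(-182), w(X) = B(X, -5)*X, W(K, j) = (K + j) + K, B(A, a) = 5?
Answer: 440890/91 ≈ 4844.9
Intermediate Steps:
W(K, j) = j + 2*K
w(X) = 5*X
q(z) = 40 + 5*z² (q(z) = 5*(z*z + 2*4) = 5*(z² + 8) = 5*(8 + z²) = 40 + 5*z²)
H(V) = 2 + V/182 (H(V) = 3 - (V/V + V/(-182)) = 3 - (1 + V*(-1/182)) = 3 - (1 - V/182) = 3 + (-1 + V/182) = 2 + V/182)
q(-31) - H(-354) = (40 + 5*(-31)²) - (2 + (1/182)*(-354)) = (40 + 5*961) - (2 - 177/91) = (40 + 4805) - 1*5/91 = 4845 - 5/91 = 440890/91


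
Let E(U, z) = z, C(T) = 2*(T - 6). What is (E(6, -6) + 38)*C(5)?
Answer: -64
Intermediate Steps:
C(T) = -12 + 2*T (C(T) = 2*(-6 + T) = -12 + 2*T)
(E(6, -6) + 38)*C(5) = (-6 + 38)*(-12 + 2*5) = 32*(-12 + 10) = 32*(-2) = -64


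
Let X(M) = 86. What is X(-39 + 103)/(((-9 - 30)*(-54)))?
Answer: 43/1053 ≈ 0.040836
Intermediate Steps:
X(-39 + 103)/(((-9 - 30)*(-54))) = 86/(((-9 - 30)*(-54))) = 86/((-39*(-54))) = 86/2106 = 86*(1/2106) = 43/1053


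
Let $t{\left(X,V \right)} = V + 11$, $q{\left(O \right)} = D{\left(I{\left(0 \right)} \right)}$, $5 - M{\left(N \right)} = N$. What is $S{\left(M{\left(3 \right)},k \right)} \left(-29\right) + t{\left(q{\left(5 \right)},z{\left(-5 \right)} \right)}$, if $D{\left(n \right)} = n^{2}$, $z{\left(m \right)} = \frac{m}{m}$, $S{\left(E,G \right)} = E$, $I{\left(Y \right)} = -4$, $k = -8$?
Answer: $-46$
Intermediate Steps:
$M{\left(N \right)} = 5 - N$
$z{\left(m \right)} = 1$
$q{\left(O \right)} = 16$ ($q{\left(O \right)} = \left(-4\right)^{2} = 16$)
$t{\left(X,V \right)} = 11 + V$
$S{\left(M{\left(3 \right)},k \right)} \left(-29\right) + t{\left(q{\left(5 \right)},z{\left(-5 \right)} \right)} = \left(5 - 3\right) \left(-29\right) + \left(11 + 1\right) = \left(5 - 3\right) \left(-29\right) + 12 = 2 \left(-29\right) + 12 = -58 + 12 = -46$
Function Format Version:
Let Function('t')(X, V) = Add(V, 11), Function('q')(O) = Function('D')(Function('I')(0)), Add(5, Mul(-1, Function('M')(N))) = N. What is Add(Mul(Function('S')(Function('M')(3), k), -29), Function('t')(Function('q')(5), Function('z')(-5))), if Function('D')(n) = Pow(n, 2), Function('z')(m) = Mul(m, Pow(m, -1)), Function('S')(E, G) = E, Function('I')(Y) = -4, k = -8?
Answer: -46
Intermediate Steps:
Function('M')(N) = Add(5, Mul(-1, N))
Function('z')(m) = 1
Function('q')(O) = 16 (Function('q')(O) = Pow(-4, 2) = 16)
Function('t')(X, V) = Add(11, V)
Add(Mul(Function('S')(Function('M')(3), k), -29), Function('t')(Function('q')(5), Function('z')(-5))) = Add(Mul(Add(5, Mul(-1, 3)), -29), Add(11, 1)) = Add(Mul(Add(5, -3), -29), 12) = Add(Mul(2, -29), 12) = Add(-58, 12) = -46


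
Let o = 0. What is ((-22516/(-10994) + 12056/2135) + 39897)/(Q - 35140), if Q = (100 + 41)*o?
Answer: -468325289877/412406378300 ≈ -1.1356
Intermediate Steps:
Q = 0 (Q = (100 + 41)*0 = 141*0 = 0)
((-22516/(-10994) + 12056/2135) + 39897)/(Q - 35140) = ((-22516/(-10994) + 12056/2135) + 39897)/(0 - 35140) = ((-22516*(-1/10994) + 12056*(1/2135)) + 39897)/(-35140) = ((11258/5497 + 12056/2135) + 39897)*(-1/35140) = (90307662/11736095 + 39897)*(-1/35140) = (468325289877/11736095)*(-1/35140) = -468325289877/412406378300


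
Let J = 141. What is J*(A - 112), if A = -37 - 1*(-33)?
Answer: -16356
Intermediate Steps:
A = -4 (A = -37 + 33 = -4)
J*(A - 112) = 141*(-4 - 112) = 141*(-116) = -16356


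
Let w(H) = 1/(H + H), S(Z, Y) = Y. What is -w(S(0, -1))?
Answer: ½ ≈ 0.50000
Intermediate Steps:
w(H) = 1/(2*H)
-w(S(0, -1)) = -1/(2*(-1)) = -(-1)/2 = -1*(-½) = ½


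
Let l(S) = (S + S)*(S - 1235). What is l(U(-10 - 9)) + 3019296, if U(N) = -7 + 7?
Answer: 3019296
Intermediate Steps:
U(N) = 0
l(S) = 2*S*(-1235 + S) (l(S) = (2*S)*(-1235 + S) = 2*S*(-1235 + S))
l(U(-10 - 9)) + 3019296 = 2*0*(-1235 + 0) + 3019296 = 2*0*(-1235) + 3019296 = 0 + 3019296 = 3019296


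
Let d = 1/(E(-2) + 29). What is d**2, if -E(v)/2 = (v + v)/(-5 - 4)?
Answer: 81/64009 ≈ 0.0012654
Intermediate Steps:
E(v) = 4*v/9 (E(v) = -2*(v + v)/(-5 - 4) = -2*2*v/(-9) = -2*2*v*(-1)/9 = -(-4)*v/9 = 4*v/9)
d = 9/253 (d = 1/((4/9)*(-2) + 29) = 1/(-8/9 + 29) = 1/(253/9) = 9/253 ≈ 0.035573)
d**2 = (9/253)**2 = 81/64009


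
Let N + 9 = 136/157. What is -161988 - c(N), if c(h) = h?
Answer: -25430839/157 ≈ -1.6198e+5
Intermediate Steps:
N = -1277/157 (N = -9 + 136/157 = -1277/157 ≈ -8.1338)
-161988 - c(N) = -161988 - 1*(-1277/157) = -161988 + 1277/157 = -25430839/157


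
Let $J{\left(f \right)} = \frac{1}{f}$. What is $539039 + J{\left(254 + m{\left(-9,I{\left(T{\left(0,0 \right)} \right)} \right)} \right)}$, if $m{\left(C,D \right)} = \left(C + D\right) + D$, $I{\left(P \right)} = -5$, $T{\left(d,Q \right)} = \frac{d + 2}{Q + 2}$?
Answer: $\frac{126674166}{235} \approx 5.3904 \cdot 10^{5}$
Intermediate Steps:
$T{\left(d,Q \right)} = \frac{2 + d}{2 + Q}$
$m{\left(C,D \right)} = C + 2 D$
$539039 + J{\left(254 + m{\left(-9,I{\left(T{\left(0,0 \right)} \right)} \right)} \right)} = 539039 + \frac{1}{254 + \left(-9 + 2 \left(-5\right)\right)} = 539039 + \frac{1}{254 - 19} = 539039 + \frac{1}{235} = \frac{126674166}{235}$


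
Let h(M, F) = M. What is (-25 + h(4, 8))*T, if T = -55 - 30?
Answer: 1785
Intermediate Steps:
T = -85
(-25 + h(4, 8))*T = (-25 + 4)*(-85) = -21*(-85) = 1785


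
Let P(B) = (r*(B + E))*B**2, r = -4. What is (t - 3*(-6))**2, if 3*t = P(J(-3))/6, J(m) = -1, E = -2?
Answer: 3136/9 ≈ 348.44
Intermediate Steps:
P(B) = B**2*(8 - 4*B) (P(B) = (-4*(B - 2))*B**2 = (-4*(-2 + B))*B**2 = (8 - 4*B)*B**2 = B**2*(8 - 4*B))
t = 2/3 (t = ((4*(-1)**2*(2 - 1*(-1)))/6)/3 = ((4*1*(2 + 1))*(1/6))/3 = ((4*1*3)*(1/6))/3 = (12*(1/6))/3 = (1/3)*2 = 2/3 ≈ 0.66667)
(t - 3*(-6))**2 = (2/3 - 3*(-6))**2 = (2/3 + 18)**2 = (56/3)**2 = 3136/9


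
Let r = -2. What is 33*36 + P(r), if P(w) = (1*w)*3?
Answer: 1182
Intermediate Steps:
P(w) = 3*w (P(w) = w*3 = 3*w)
33*36 + P(r) = 33*36 + 3*(-2) = 1188 - 6 = 1182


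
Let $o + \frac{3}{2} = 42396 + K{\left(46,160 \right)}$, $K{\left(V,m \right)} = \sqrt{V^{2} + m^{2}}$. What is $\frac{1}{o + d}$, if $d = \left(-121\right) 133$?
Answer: $\frac{2566}{67486945} - \frac{104 \sqrt{41}}{2766964745} \approx 3.7781 \cdot 10^{-5}$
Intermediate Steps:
$d = -16093$
$o = \frac{84789}{2} + 26 \sqrt{41}$ ($o = - \frac{3}{2} + \left(42396 + \sqrt{46^{2} + 160^{2}}\right) = - \frac{3}{2} + \left(42396 + \sqrt{2116 + 25600}\right) = - \frac{3}{2} + \left(42396 + \sqrt{27716}\right) = - \frac{3}{2} + \left(42396 + 26 \sqrt{41}\right) = \frac{84789}{2} + 26 \sqrt{41} \approx 42561.0$)
$\frac{1}{o + d} = \frac{1}{\left(\frac{84789}{2} + 26 \sqrt{41}\right) - 16093} = \frac{1}{\frac{52603}{2} + 26 \sqrt{41}}$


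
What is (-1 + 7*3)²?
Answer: 400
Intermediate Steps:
(-1 + 7*3)² = (-1 + 21)² = 20² = 400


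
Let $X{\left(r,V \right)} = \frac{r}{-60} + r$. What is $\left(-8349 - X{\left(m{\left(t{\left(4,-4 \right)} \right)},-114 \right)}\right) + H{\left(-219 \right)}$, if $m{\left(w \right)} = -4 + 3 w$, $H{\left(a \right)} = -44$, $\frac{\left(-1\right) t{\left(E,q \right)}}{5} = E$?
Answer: $- \frac{124951}{15} \approx -8330.1$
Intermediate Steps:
$t{\left(E,q \right)} = - 5 E$
$X{\left(r,V \right)} = \frac{59 r}{60}$ ($X{\left(r,V \right)} = - \frac{r}{60} + r = \frac{59 r}{60}$)
$\left(-8349 - X{\left(m{\left(t{\left(4,-4 \right)} \right)},-114 \right)}\right) + H{\left(-219 \right)} = \left(-8349 - \frac{59 \left(-4 + 3 \left(\left(-5\right) 4\right)\right)}{60}\right) - 44 = \left(-8349 - \frac{59 \left(-4 + 3 \left(-20\right)\right)}{60}\right) - 44 = \left(-8349 - \frac{59 \left(-4 - 60\right)}{60}\right) - 44 = \left(-8349 - \frac{59}{60} \left(-64\right)\right) - 44 = \left(-8349 - - \frac{944}{15}\right) - 44 = \left(-8349 + \frac{944}{15}\right) - 44 = - \frac{124291}{15} - 44 = - \frac{124951}{15}$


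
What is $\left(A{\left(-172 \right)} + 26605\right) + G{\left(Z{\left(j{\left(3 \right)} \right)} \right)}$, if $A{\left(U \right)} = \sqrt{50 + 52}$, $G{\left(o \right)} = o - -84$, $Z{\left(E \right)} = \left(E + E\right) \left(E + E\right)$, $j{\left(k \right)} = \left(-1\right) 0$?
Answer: $26689 + \sqrt{102} \approx 26699.0$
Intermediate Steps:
$j{\left(k \right)} = 0$
$Z{\left(E \right)} = 4 E^{2}$ ($Z{\left(E \right)} = 2 E 2 E = 4 E^{2}$)
$G{\left(o \right)} = 84 + o$ ($G{\left(o \right)} = o + 84 = 84 + o$)
$A{\left(U \right)} = \sqrt{102}$
$\left(A{\left(-172 \right)} + 26605\right) + G{\left(Z{\left(j{\left(3 \right)} \right)} \right)} = \left(\sqrt{102} + 26605\right) + \left(84 + 4 \cdot 0^{2}\right) = \left(26605 + \sqrt{102}\right) + \left(84 + 4 \cdot 0\right) = \left(26605 + \sqrt{102}\right) + \left(84 + 0\right) = \left(26605 + \sqrt{102}\right) + 84 = 26689 + \sqrt{102}$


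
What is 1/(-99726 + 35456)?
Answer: -1/64270 ≈ -1.5559e-5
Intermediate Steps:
1/(-99726 + 35456) = 1/(-64270) = -1/64270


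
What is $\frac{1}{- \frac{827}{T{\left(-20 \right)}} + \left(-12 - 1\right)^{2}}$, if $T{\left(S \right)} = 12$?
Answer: $\frac{12}{1201} \approx 0.0099917$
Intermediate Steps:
$\frac{1}{- \frac{827}{T{\left(-20 \right)}} + \left(-12 - 1\right)^{2}} = \frac{1}{- \frac{827}{12} + \left(-12 - 1\right)^{2}} = \frac{1}{\left(-827\right) \frac{1}{12} + \left(-13\right)^{2}} = \frac{1}{- \frac{827}{12} + 169} = \frac{1}{\frac{1201}{12}} = \frac{12}{1201}$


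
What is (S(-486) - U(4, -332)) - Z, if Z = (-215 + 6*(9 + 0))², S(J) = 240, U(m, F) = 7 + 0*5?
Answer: -25688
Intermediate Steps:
U(m, F) = 7 (U(m, F) = 7 + 0 = 7)
Z = 25921 (Z = (-215 + 6*9)² = (-215 + 54)² = (-161)² = 25921)
(S(-486) - U(4, -332)) - Z = (240 - 1*7) - 1*25921 = (240 - 7) - 25921 = 233 - 25921 = -25688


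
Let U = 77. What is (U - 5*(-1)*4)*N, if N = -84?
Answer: -8148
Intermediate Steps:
(U - 5*(-1)*4)*N = (77 - 5*(-1)*4)*(-84) = (77 + 5*4)*(-84) = (77 + 20)*(-84) = 97*(-84) = -8148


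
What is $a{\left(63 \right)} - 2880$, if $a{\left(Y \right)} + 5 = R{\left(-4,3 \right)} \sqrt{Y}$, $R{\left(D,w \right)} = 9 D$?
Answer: $-2885 - 108 \sqrt{7} \approx -3170.7$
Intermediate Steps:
$a{\left(Y \right)} = -5 - 36 \sqrt{Y}$ ($a{\left(Y \right)} = -5 + 9 \left(-4\right) \sqrt{Y} = -5 - 36 \sqrt{Y}$)
$a{\left(63 \right)} - 2880 = \left(-5 - 36 \sqrt{63}\right) - 2880 = \left(-5 - 36 \cdot 3 \sqrt{7}\right) - 2880 = \left(-5 - 108 \sqrt{7}\right) - 2880 = -2885 - 108 \sqrt{7}$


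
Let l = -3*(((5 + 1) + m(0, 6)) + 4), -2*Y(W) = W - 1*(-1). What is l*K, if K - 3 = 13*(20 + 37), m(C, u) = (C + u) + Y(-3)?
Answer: -37944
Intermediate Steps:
Y(W) = -½ - W/2 (Y(W) = -(W - 1*(-1))/2 = -(W + 1)/2 = -(1 + W)/2 = -½ - W/2)
m(C, u) = 1 + C + u (m(C, u) = (C + u) + (-½ - ½*(-3)) = (C + u) + (-½ + 3/2) = (C + u) + 1 = 1 + C + u)
K = 744 (K = 3 + 13*(20 + 37) = 3 + 13*57 = 3 + 741 = 744)
l = -51 (l = -3*(((5 + 1) + (1 + 0 + 6)) + 4) = -3*((6 + 7) + 4) = -3*(13 + 4) = -3*17 = -51)
l*K = -51*744 = -37944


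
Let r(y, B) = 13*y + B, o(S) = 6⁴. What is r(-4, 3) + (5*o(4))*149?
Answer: 965471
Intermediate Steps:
o(S) = 1296
r(y, B) = B + 13*y
r(-4, 3) + (5*o(4))*149 = (3 + 13*(-4)) + (5*1296)*149 = (3 - 52) + 6480*149 = -49 + 965520 = 965471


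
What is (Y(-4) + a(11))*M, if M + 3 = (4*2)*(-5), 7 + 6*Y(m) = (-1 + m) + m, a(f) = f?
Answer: -1075/3 ≈ -358.33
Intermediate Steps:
Y(m) = -4/3 + m/3 (Y(m) = -7/6 + ((-1 + m) + m)/6 = -7/6 + (-1 + 2*m)/6 = -7/6 + (-⅙ + m/3) = -4/3 + m/3)
M = -43 (M = -3 + (4*2)*(-5) = -3 + 8*(-5) = -3 - 40 = -43)
(Y(-4) + a(11))*M = ((-4/3 + (⅓)*(-4)) + 11)*(-43) = ((-4/3 - 4/3) + 11)*(-43) = (-8/3 + 11)*(-43) = (25/3)*(-43) = -1075/3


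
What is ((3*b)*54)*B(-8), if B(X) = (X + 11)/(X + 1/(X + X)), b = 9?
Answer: -23328/43 ≈ -542.51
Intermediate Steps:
B(X) = (11 + X)/(X + 1/(2*X))
((3*b)*54)*B(-8) = ((3*9)*54)*(2*(-8)*(11 - 8)/(1 + 2*(-8)²)) = (27*54)*(2*(-8)*3/(1 + 2*64)) = 1458*(2*(-8)*3/(1 + 128)) = 1458*(2*(-8)*3/129) = 1458*(2*(-8)*(1/129)*3) = 1458*(-16/43) = -23328/43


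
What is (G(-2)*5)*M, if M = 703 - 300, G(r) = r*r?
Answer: 8060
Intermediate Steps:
G(r) = r**2
M = 403
(G(-2)*5)*M = ((-2)**2*5)*403 = (4*5)*403 = 20*403 = 8060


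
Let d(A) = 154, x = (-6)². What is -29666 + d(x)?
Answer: -29512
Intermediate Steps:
x = 36
-29666 + d(x) = -29666 + 154 = -29512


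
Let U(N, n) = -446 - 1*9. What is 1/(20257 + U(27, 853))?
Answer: 1/19802 ≈ 5.0500e-5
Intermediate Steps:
U(N, n) = -455 (U(N, n) = -446 - 9 = -455)
1/(20257 + U(27, 853)) = 1/(20257 - 455) = 1/19802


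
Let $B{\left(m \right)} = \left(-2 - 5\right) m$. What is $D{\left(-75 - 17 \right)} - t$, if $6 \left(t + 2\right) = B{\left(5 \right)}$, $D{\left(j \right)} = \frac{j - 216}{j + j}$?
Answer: $\frac{656}{69} \approx 9.5072$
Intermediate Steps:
$B{\left(m \right)} = - 7 m$
$D{\left(j \right)} = \frac{-216 + j}{2 j}$
$t = - \frac{47}{6}$ ($t = -2 + \frac{\left(-7\right) 5}{6} = -2 + \frac{1}{6} \left(-35\right) = -2 - \frac{35}{6} = - \frac{47}{6} \approx -7.8333$)
$D{\left(-75 - 17 \right)} - t = \frac{-216 - 92}{2 \left(-75 - 17\right)} - - \frac{47}{6} = \frac{-216 - 92}{2 \left(-75 - 17\right)} + \frac{47}{6} = \frac{-216 - 92}{2 \left(-92\right)} + \frac{47}{6} = \frac{1}{2} \left(- \frac{1}{92}\right) \left(-308\right) + \frac{47}{6} = \frac{77}{46} + \frac{47}{6} = \frac{656}{69}$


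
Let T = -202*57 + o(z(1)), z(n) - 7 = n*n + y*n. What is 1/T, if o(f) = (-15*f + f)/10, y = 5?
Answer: -5/57661 ≈ -8.6714e-5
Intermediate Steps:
z(n) = 7 + n² + 5*n (z(n) = 7 + (n*n + 5*n) = 7 + (n² + 5*n) = 7 + n² + 5*n)
o(f) = -7*f/5 (o(f) = -14*f*(⅒) = -7*f/5)
T = -57661/5 (T = -202*57 - 7*(7 + 1² + 5*1)/5 = -11514 - 7*(7 + 1 + 5)/5 = -11514 - 7/5*13 = -11514 - 91/5 = -57661/5 ≈ -11532.)
1/T = 1/(-57661/5) = -5/57661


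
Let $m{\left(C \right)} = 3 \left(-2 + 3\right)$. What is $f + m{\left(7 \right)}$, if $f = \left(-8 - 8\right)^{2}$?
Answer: $259$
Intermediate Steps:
$f = 256$ ($f = \left(-16\right)^{2} = 256$)
$m{\left(C \right)} = 3$ ($m{\left(C \right)} = 3 \cdot 1 = 3$)
$f + m{\left(7 \right)} = 256 + 3 = 259$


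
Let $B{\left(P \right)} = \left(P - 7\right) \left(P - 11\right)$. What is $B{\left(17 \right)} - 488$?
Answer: $-428$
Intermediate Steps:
$B{\left(P \right)} = \left(-11 + P\right) \left(-7 + P\right)$ ($B{\left(P \right)} = \left(-7 + P\right) \left(-11 + P\right) = \left(-11 + P\right) \left(-7 + P\right)$)
$B{\left(17 \right)} - 488 = \left(77 + 17^{2} - 306\right) - 488 = \left(77 + 289 - 306\right) - 488 = 60 - 488 = -428$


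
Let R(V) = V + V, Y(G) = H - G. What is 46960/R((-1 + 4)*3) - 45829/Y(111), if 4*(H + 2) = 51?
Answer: 11065324/3609 ≈ 3066.0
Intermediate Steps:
H = 43/4 (H = -2 + (1/4)*51 = -2 + 51/4 = 43/4 ≈ 10.750)
Y(G) = 43/4 - G
R(V) = 2*V
46960/R((-1 + 4)*3) - 45829/Y(111) = 46960/((2*((-1 + 4)*3))) - 45829/(43/4 - 1*111) = 46960/((2*(3*3))) - 45829/(43/4 - 111) = 46960/((2*9)) - 45829/(-401/4) = 46960/18 - 45829*(-4/401) = 46960*(1/18) + 183316/401 = 23480/9 + 183316/401 = 11065324/3609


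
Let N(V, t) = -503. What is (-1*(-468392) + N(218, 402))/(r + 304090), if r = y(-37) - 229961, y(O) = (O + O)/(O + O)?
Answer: 155963/24710 ≈ 6.3117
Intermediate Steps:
y(O) = 1 (y(O) = (2*O)/((2*O)) = (2*O)*(1/(2*O)) = 1)
r = -229960 (r = 1 - 229961 = -229960)
(-1*(-468392) + N(218, 402))/(r + 304090) = (-1*(-468392) - 503)/(-229960 + 304090) = (468392 - 503)/74130 = 467889*(1/74130) = 155963/24710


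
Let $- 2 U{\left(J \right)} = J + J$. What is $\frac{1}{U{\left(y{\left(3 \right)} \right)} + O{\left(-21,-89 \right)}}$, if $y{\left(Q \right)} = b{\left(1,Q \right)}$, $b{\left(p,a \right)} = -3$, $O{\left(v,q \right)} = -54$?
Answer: $- \frac{1}{51} \approx -0.019608$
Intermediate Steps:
$y{\left(Q \right)} = -3$
$U{\left(J \right)} = - J$ ($U{\left(J \right)} = - \frac{J + J}{2} = - \frac{2 J}{2} = - J$)
$\frac{1}{U{\left(y{\left(3 \right)} \right)} + O{\left(-21,-89 \right)}} = \frac{1}{\left(-1\right) \left(-3\right) - 54} = \frac{1}{3 - 54} = \frac{1}{-51} = - \frac{1}{51}$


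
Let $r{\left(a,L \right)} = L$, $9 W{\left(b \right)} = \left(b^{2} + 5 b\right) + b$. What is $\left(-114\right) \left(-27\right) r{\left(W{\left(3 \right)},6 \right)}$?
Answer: $18468$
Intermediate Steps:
$W{\left(b \right)} = \frac{b^{2}}{9} + \frac{2 b}{3}$ ($W{\left(b \right)} = \frac{\left(b^{2} + 5 b\right) + b}{9} = \frac{b^{2} + 6 b}{9} = \frac{b^{2}}{9} + \frac{2 b}{3}$)
$\left(-114\right) \left(-27\right) r{\left(W{\left(3 \right)},6 \right)} = \left(-114\right) \left(-27\right) 6 = 3078 \cdot 6 = 18468$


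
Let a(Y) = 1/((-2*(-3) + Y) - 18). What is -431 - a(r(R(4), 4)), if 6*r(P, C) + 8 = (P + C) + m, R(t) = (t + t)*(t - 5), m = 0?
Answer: -6033/14 ≈ -430.93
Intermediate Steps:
R(t) = 2*t*(-5 + t) (R(t) = (2*t)*(-5 + t) = 2*t*(-5 + t))
r(P, C) = -4/3 + C/6 + P/6 (r(P, C) = -4/3 + ((P + C) + 0)/6 = -4/3 + ((C + P) + 0)/6 = -4/3 + (C + P)/6 = -4/3 + (C/6 + P/6) = -4/3 + C/6 + P/6)
a(Y) = 1/(-12 + Y) (a(Y) = 1/((6 + Y) - 18) = 1/(-12 + Y))
-431 - a(r(R(4), 4)) = -431 - 1/(-12 + (-4/3 + (1/6)*4 + (2*4*(-5 + 4))/6)) = -431 - 1/(-12 + (-4/3 + 2/3 + (2*4*(-1))/6)) = -431 - 1/(-12 + (-4/3 + 2/3 + (1/6)*(-8))) = -431 - 1/(-12 + (-4/3 + 2/3 - 4/3)) = -431 - 1/(-12 - 2) = -431 - 1/(-14) = -431 - 1*(-1/14) = -431 + 1/14 = -6033/14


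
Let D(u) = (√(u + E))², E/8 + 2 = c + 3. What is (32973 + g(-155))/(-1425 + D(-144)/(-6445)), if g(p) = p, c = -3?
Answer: -42302402/1836793 ≈ -23.031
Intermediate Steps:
E = -16 (E = -16 + 8*(-3 + 3) = -16 + 8*0 = -16 + 0 = -16)
D(u) = -16 + u (D(u) = (√(u - 16))² = (√(-16 + u))² = -16 + u)
(32973 + g(-155))/(-1425 + D(-144)/(-6445)) = (32973 - 155)/(-1425 + (-16 - 144)/(-6445)) = 32818/(-1425 - 160*(-1/6445)) = 32818/(-1425 + 32/1289) = 32818/(-1836793/1289) = 32818*(-1289/1836793) = -42302402/1836793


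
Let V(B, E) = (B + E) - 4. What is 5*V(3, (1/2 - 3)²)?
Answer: 105/4 ≈ 26.250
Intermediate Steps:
V(B, E) = -4 + B + E
5*V(3, (1/2 - 3)²) = 5*(-4 + 3 + (1/2 - 3)²) = 5*(-4 + 3 + (½ - 3)²) = 5*(-4 + 3 + (-5/2)²) = 5*(-4 + 3 + 25/4) = 5*(21/4) = 105/4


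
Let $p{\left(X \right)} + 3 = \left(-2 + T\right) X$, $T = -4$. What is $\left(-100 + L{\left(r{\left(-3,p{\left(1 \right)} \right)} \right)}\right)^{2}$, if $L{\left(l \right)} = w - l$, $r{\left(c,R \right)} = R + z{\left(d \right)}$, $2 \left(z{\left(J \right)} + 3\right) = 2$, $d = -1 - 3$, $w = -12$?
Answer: $10201$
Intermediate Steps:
$d = -4$
$p{\left(X \right)} = -3 - 6 X$ ($p{\left(X \right)} = -3 + \left(-2 - 4\right) X = -3 - 6 X$)
$z{\left(J \right)} = -2$ ($z{\left(J \right)} = -3 + \frac{1}{2} \cdot 2 = -3 + 1 = -2$)
$r{\left(c,R \right)} = -2 + R$ ($r{\left(c,R \right)} = R - 2 = -2 + R$)
$L{\left(l \right)} = -12 - l$
$\left(-100 + L{\left(r{\left(-3,p{\left(1 \right)} \right)} \right)}\right)^{2} = \left(-100 - \left(7 - 6\right)\right)^{2} = \left(-100 - 1\right)^{2} = \left(-101\right)^{2} = 10201$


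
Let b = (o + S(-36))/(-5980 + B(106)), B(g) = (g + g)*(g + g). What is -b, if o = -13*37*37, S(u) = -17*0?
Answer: 17797/38964 ≈ 0.45676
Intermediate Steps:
B(g) = 4*g**2 (B(g) = (2*g)*(2*g) = 4*g**2)
S(u) = 0
o = -17797 (o = -481*37 = -17797)
b = -17797/38964 (b = (-17797 + 0)/(-5980 + 4*106**2) = -17797/(-5980 + 4*11236) = -17797/(-5980 + 44944) = -17797/38964 ≈ -0.45676)
-b = -1*(-17797/38964) = 17797/38964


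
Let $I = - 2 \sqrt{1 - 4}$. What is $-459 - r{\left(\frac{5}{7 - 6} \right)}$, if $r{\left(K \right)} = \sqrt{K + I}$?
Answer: $-459 - \sqrt{5 - 2 i \sqrt{3}} \approx -461.35 + 0.73579 i$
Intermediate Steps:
$I = - 2 i \sqrt{3}$ ($I = - 2 \sqrt{-3} = - 2 i \sqrt{3} \approx - 3.4641 i$)
$r{\left(K \right)} = \sqrt{K - 2 i \sqrt{3}}$
$-459 - r{\left(\frac{5}{7 - 6} \right)} = -459 - \sqrt{\frac{5}{7 - 6} - 2 i \sqrt{3}} = -459 - \sqrt{\frac{5}{1} - 2 i \sqrt{3}} = -459 - \sqrt{5 \cdot 1 - 2 i \sqrt{3}} = -459 - \sqrt{5 - 2 i \sqrt{3}}$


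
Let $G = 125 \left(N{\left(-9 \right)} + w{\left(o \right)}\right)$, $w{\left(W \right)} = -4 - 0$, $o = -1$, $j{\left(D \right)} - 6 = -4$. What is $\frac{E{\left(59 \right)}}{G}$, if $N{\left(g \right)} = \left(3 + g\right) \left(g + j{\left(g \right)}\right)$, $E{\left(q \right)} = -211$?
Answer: $- \frac{211}{4750} \approx -0.044421$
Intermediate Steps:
$j{\left(D \right)} = 2$ ($j{\left(D \right)} = 6 - 4 = 2$)
$N{\left(g \right)} = \left(2 + g\right) \left(3 + g\right)$ ($N{\left(g \right)} = \left(3 + g\right) \left(g + 2\right) = \left(3 + g\right) \left(2 + g\right) = \left(2 + g\right) \left(3 + g\right)$)
$w{\left(W \right)} = -4$ ($w{\left(W \right)} = -4 + 0 = -4$)
$G = 4750$ ($G = 125 \left(\left(6 + \left(-9\right)^{2} + 5 \left(-9\right)\right) - 4\right) = 125 \left(\left(6 + 81 - 45\right) - 4\right) = 125 \left(42 - 4\right) = 125 \cdot 38 = 4750$)
$\frac{E{\left(59 \right)}}{G} = - \frac{211}{4750}$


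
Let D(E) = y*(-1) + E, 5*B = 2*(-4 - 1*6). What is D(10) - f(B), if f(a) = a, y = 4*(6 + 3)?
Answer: -22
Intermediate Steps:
y = 36 (y = 4*9 = 36)
B = -4 (B = (2*(-4 - 1*6))/5 = (2*(-4 - 6))/5 = (2*(-10))/5 = (⅕)*(-20) = -4)
D(E) = -36 + E (D(E) = 36*(-1) + E = -36 + E)
D(10) - f(B) = (-36 + 10) - 1*(-4) = -26 + 4 = -22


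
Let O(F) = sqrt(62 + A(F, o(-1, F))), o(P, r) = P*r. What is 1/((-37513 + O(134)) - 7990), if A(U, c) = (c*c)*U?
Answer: -45503/2068116843 - sqrt(2406166)/2068116843 ≈ -2.2752e-5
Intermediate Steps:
A(U, c) = U*c**2 (A(U, c) = c**2*U = U*c**2)
O(F) = sqrt(62 + F**3) (O(F) = sqrt(62 + F*(-F)**2) = sqrt(62 + F*F**2) = sqrt(62 + F**3))
1/((-37513 + O(134)) - 7990) = 1/((-37513 + sqrt(62 + 134**3)) - 7990) = 1/((-37513 + sqrt(62 + 2406104)) - 7990) = 1/((-37513 + sqrt(2406166)) - 7990) = 1/(-45503 + sqrt(2406166))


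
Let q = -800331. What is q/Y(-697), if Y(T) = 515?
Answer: -800331/515 ≈ -1554.0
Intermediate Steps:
q/Y(-697) = -800331/515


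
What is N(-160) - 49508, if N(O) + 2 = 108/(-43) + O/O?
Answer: -2128995/43 ≈ -49512.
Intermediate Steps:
N(O) = -151/43 (N(O) = -2 + (108/(-43) + O/O) = -2 + (108*(-1/43) + 1) = -2 + (-108/43 + 1) = -2 - 65/43 = -151/43)
N(-160) - 49508 = -151/43 - 49508 = -2128995/43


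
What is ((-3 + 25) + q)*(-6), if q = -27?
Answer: 30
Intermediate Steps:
((-3 + 25) + q)*(-6) = ((-3 + 25) - 27)*(-6) = (22 - 27)*(-6) = -5*(-6) = 30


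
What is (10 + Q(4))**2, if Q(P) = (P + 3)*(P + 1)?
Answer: 2025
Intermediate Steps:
Q(P) = (1 + P)*(3 + P) (Q(P) = (3 + P)*(1 + P) = (1 + P)*(3 + P))
(10 + Q(4))**2 = (10 + (3 + 4**2 + 4*4))**2 = (10 + (3 + 16 + 16))**2 = (10 + 35)**2 = 45**2 = 2025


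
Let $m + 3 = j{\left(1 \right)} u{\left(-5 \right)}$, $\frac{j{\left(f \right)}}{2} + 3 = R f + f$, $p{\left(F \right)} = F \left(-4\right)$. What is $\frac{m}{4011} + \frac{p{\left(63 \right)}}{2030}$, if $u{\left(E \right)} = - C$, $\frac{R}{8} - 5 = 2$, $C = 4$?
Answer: $- \frac{45091}{193865} \approx -0.23259$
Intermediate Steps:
$R = 56$ ($R = 40 + 8 \cdot 2 = 40 + 16 = 56$)
$p{\left(F \right)} = - 4 F$
$u{\left(E \right)} = -4$ ($u{\left(E \right)} = \left(-1\right) 4 = -4$)
$j{\left(f \right)} = -6 + 114 f$ ($j{\left(f \right)} = -6 + 2 \left(56 f + f\right) = -6 + 2 \cdot 57 f = -6 + 114 f$)
$m = -435$ ($m = -3 + \left(-6 + 114 \cdot 1\right) \left(-4\right) = -3 + \left(-6 + 114\right) \left(-4\right) = -3 + 108 \left(-4\right) = -3 - 432 = -435$)
$\frac{m}{4011} + \frac{p{\left(63 \right)}}{2030} = - \frac{435}{4011} + \frac{\left(-4\right) 63}{2030} = \left(-435\right) \frac{1}{4011} - \frac{18}{145} = - \frac{145}{1337} - \frac{18}{145} = - \frac{45091}{193865}$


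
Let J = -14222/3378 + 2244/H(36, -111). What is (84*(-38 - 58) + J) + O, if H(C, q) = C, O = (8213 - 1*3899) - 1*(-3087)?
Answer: -1021637/1689 ≈ -604.88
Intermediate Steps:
O = 7401 (O = (8213 - 3899) + 3087 = 4314 + 3087 = 7401)
J = 98170/1689 (J = -14222/3378 + 2244/36 = -14222*1/3378 + 2244*(1/36) = -7111/1689 + 187/3 = 98170/1689 ≈ 58.123)
(84*(-38 - 58) + J) + O = (84*(-38 - 58) + 98170/1689) + 7401 = (84*(-96) + 98170/1689) + 7401 = (-8064 + 98170/1689) + 7401 = -13521926/1689 + 7401 = -1021637/1689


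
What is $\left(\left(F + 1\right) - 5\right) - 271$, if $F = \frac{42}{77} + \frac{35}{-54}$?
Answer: $- \frac{163411}{594} \approx -275.1$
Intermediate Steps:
$F = - \frac{61}{594}$ ($F = 42 \cdot \frac{1}{77} + 35 \left(- \frac{1}{54}\right) = \frac{6}{11} - \frac{35}{54} = - \frac{61}{594} \approx -0.10269$)
$\left(\left(F + 1\right) - 5\right) - 271 = \left(\left(- \frac{61}{594} + 1\right) - 5\right) - 271 = \left(\frac{533}{594} - 5\right) - 271 = - \frac{2437}{594} - 271 = - \frac{163411}{594}$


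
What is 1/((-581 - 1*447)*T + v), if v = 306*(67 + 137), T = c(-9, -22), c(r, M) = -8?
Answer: 1/70648 ≈ 1.4155e-5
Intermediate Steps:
T = -8
v = 62424 (v = 306*204 = 62424)
1/((-581 - 1*447)*T + v) = 1/((-581 - 1*447)*(-8) + 62424) = 1/((-581 - 447)*(-8) + 62424) = 1/(-1028*(-8) + 62424) = 1/(8224 + 62424) = 1/70648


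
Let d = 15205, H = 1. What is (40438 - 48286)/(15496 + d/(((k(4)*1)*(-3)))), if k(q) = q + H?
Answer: -23544/43447 ≈ -0.54190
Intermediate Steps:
k(q) = 1 + q (k(q) = q + 1 = 1 + q)
(40438 - 48286)/(15496 + d/(((k(4)*1)*(-3)))) = (40438 - 48286)/(15496 + 15205/((((1 + 4)*1)*(-3)))) = -7848/(15496 + 15205/(((5*1)*(-3)))) = -7848/(15496 + 15205/((5*(-3)))) = -7848/(15496 + 15205/(-15)) = -7848/(15496 + 15205*(-1/15)) = -7848/(15496 - 3041/3) = -7848/43447/3 = -7848*3/43447 = -23544/43447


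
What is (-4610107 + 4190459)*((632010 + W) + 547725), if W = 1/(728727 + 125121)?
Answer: -52839682607460136/106731 ≈ -4.9507e+11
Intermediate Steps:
W = 1/853848 ≈ 1.1712e-6
(-4610107 + 4190459)*((632010 + W) + 547725) = (-4610107 + 4190459)*((632010 + 1/853848) + 547725) = -419648*(539640474481/853848 + 547725) = -419648*1007314370281/853848 = -52839682607460136/106731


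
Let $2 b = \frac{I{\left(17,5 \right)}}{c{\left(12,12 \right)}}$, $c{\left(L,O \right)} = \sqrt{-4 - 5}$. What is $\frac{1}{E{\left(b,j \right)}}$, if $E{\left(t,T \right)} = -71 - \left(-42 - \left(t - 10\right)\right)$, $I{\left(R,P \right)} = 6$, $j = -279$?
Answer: $- \frac{39}{1522} + \frac{i}{1522} \approx -0.025624 + 0.00065703 i$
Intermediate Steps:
$c{\left(L,O \right)} = 3 i$ ($c{\left(L,O \right)} = \sqrt{-9} = 3 i$)
$b = - i$ ($b = \frac{6 \frac{1}{3 i}}{2} = \frac{6 \left(- \frac{i}{3}\right)}{2} = \frac{\left(-2\right) i}{2} = - i \approx - 1.0 i$)
$E{\left(t,T \right)} = -39 + t$ ($E{\left(t,T \right)} = -71 - \left(-42 - \left(-10 + t\right)\right) = -71 - \left(-32 - t\right) = -71 + \left(32 + t\right) = -39 + t$)
$\frac{1}{E{\left(b,j \right)}} = \frac{1}{-39 - i} = \frac{-39 + i}{1522}$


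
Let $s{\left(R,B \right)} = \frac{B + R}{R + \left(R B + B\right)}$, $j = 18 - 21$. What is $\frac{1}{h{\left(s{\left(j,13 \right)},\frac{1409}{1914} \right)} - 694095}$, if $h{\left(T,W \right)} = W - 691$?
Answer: $- \frac{1914}{1329818995} \approx -1.4393 \cdot 10^{-6}$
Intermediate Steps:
$j = -3$ ($j = 18 - 21 = -3$)
$s{\left(R,B \right)} = \frac{B + R}{B + R + B R}$ ($s{\left(R,B \right)} = \frac{B + R}{R + \left(B R + B\right)} = \frac{B + R}{R + \left(B + B R\right)} = \frac{B + R}{B + R + B R}$)
$h{\left(T,W \right)} = -691 + W$
$\frac{1}{h{\left(s{\left(j,13 \right)},\frac{1409}{1914} \right)} - 694095} = \frac{1}{\left(-691 + \frac{1409}{1914}\right) - 694095} = \frac{1}{- \frac{1321165}{1914} - 694095} = \frac{1}{- \frac{1329818995}{1914}} = - \frac{1914}{1329818995}$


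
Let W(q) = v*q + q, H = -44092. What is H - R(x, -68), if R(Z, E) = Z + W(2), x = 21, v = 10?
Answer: -44135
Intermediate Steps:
W(q) = 11*q (W(q) = 10*q + q = 11*q)
R(Z, E) = 22 + Z (R(Z, E) = Z + 11*2 = Z + 22 = 22 + Z)
H - R(x, -68) = -44092 - (22 + 21) = -44092 - 1*43 = -44092 - 43 = -44135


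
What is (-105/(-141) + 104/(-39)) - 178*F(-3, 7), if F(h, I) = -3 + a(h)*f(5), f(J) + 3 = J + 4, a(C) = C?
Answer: 526787/141 ≈ 3736.1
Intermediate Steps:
f(J) = 1 + J (f(J) = -3 + (J + 4) = -3 + (4 + J) = 1 + J)
F(h, I) = -3 + 6*h (F(h, I) = -3 + h*(1 + 5) = -3 + h*6 = -3 + 6*h)
(-105/(-141) + 104/(-39)) - 178*F(-3, 7) = (-105/(-141) + 104/(-39)) - 178*(-3 + 6*(-3)) = (-105*(-1/141) + 104*(-1/39)) - 178*(-3 - 18) = (35/47 - 8/3) - 178*(-21) = -271/141 + 3738 = 526787/141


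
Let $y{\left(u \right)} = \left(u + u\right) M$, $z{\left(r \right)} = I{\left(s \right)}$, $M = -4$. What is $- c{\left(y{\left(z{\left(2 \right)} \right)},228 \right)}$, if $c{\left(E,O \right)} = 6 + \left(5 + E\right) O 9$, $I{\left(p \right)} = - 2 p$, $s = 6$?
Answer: $-207258$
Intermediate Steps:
$z{\left(r \right)} = -12$ ($z{\left(r \right)} = \left(-2\right) 6 = -12$)
$y{\left(u \right)} = - 8 u$ ($y{\left(u \right)} = \left(u + u\right) \left(-4\right) = 2 u \left(-4\right) = - 8 u$)
$c{\left(E,O \right)} = 6 + 9 O \left(5 + E\right)$ ($c{\left(E,O \right)} = 6 + O \left(5 + E\right) 9 = 6 + 9 O \left(5 + E\right)$)
$- c{\left(y{\left(z{\left(2 \right)} \right)},228 \right)} = - (6 + 45 \cdot 228 + 9 \left(\left(-8\right) \left(-12\right)\right) 228) = - (6 + 10260 + 9 \cdot 96 \cdot 228) = - (6 + 10260 + 196992) = \left(-1\right) 207258 = -207258$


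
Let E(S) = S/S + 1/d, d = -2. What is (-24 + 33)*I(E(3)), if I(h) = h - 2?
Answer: -27/2 ≈ -13.500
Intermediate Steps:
E(S) = ½ (E(S) = S/S + 1/(-2) = 1 + 1*(-½) = 1 - ½ = ½)
I(h) = -2 + h
(-24 + 33)*I(E(3)) = (-24 + 33)*(-2 + ½) = 9*(-3/2) = -27/2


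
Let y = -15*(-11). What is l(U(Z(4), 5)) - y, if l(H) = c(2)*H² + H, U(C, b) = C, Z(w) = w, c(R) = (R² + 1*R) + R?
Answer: -33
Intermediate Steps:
c(R) = R² + 2*R (c(R) = (R² + R) + R = (R + R²) + R = R² + 2*R)
y = 165
l(H) = H + 8*H² (l(H) = (2*(2 + 2))*H² + H = (2*4)*H² + H = 8*H² + H = H + 8*H²)
l(U(Z(4), 5)) - y = 4*(1 + 8*4) - 1*165 = 4*(1 + 32) - 165 = 4*33 - 165 = 132 - 165 = -33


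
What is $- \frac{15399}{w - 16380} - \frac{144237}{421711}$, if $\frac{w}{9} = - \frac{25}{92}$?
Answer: $\frac{42227722727}{70621832615} \approx 0.59794$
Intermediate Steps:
$w = - \frac{225}{92}$ ($w = 9 \left(- \frac{25}{92}\right) = - \frac{225}{92} \approx -2.4457$)
$- \frac{15399}{w - 16380} - \frac{144237}{421711} = - \frac{15399}{- \frac{225}{92} - 16380} - \frac{144237}{421711} = - \frac{15399}{- \frac{1507185}{92}} - \frac{144237}{421711} = \left(-15399\right) \left(- \frac{92}{1507185}\right) - \frac{144237}{421711} = \frac{157412}{167465} - \frac{144237}{421711} = \frac{42227722727}{70621832615}$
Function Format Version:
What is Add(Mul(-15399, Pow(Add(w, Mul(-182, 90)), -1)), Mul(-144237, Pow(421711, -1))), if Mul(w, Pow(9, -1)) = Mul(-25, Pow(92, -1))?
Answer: Rational(42227722727, 70621832615) ≈ 0.59794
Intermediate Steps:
w = Rational(-225, 92) (w = Mul(9, Mul(-25, Pow(92, -1))) = Mul(9, Mul(-25, Rational(1, 92))) = Mul(9, Rational(-25, 92)) = Rational(-225, 92) ≈ -2.4457)
Add(Mul(-15399, Pow(Add(w, Mul(-182, 90)), -1)), Mul(-144237, Pow(421711, -1))) = Add(Mul(-15399, Pow(Add(Rational(-225, 92), Mul(-182, 90)), -1)), Mul(-144237, Pow(421711, -1))) = Add(Mul(-15399, Pow(Add(Rational(-225, 92), -16380), -1)), Mul(-144237, Rational(1, 421711))) = Add(Mul(-15399, Pow(Rational(-1507185, 92), -1)), Rational(-144237, 421711)) = Add(Mul(-15399, Rational(-92, 1507185)), Rational(-144237, 421711)) = Add(Rational(157412, 167465), Rational(-144237, 421711)) = Rational(42227722727, 70621832615)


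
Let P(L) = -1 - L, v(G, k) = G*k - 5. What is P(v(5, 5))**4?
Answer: 194481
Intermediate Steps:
v(G, k) = -5 + G*k
P(v(5, 5))**4 = (-1 - (-5 + 5*5))**4 = (-1 - (-5 + 25))**4 = (-1 - 1*20)**4 = (-1 - 20)**4 = (-21)**4 = 194481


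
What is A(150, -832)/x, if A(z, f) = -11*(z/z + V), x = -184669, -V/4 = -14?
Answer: 627/184669 ≈ 0.0033953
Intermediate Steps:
V = 56 (V = -4*(-14) = 56)
A(z, f) = -627 (A(z, f) = -11*(z/z + 56) = -11*(1 + 56) = -11*57 = -627)
A(150, -832)/x = -627/(-184669) = -627*(-1/184669) = 627/184669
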